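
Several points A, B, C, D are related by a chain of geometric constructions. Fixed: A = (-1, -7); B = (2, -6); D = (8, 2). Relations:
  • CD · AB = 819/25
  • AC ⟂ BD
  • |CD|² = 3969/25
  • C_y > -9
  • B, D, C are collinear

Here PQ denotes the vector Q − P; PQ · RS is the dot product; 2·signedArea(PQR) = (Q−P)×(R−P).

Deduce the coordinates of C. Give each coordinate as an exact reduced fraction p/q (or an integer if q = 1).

C = (11/25, -202/25)

1. C_x = 11/25  [B, D, C are collinear ∩ AC ⟂ BD]
2. C_y = -202/25  [B, D, C are collinear ∩ AC ⟂ BD]
   → C = (11/25, -202/25)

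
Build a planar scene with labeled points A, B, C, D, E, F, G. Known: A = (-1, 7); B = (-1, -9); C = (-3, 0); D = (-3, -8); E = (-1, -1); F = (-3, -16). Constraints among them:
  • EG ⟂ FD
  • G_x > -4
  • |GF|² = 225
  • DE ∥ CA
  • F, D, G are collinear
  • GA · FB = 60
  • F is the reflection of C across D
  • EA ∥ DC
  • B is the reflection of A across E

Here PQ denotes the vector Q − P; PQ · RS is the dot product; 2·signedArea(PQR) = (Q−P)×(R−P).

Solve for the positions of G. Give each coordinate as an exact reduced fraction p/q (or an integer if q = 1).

1. G_x = -3  [F, D, G are collinear ∩ EG ⟂ FD]
2. G_y = -1  [F, D, G are collinear ∩ EG ⟂ FD]
   → G = (-3, -1)

G = (-3, -1)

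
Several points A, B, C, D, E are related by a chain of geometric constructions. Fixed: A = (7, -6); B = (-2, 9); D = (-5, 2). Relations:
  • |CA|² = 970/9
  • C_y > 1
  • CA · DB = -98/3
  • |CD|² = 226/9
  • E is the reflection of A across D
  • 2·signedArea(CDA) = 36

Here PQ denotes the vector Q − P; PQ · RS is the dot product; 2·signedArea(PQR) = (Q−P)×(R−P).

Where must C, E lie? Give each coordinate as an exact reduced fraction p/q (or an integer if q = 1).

1. C_x = 0  [CA · DB = -98/3 ∩ 2·signedArea(CDA) = 36]
2. C_y = 5/3  [CA · DB = -98/3 ∩ 2·signedArea(CDA) = 36]
   → C = (0, 5/3)
3. E_x = -17  [E is the reflection of A across D]
4. E_y = 10  [E is the reflection of A across D]
   → E = (-17, 10)

C = (0, 5/3)
E = (-17, 10)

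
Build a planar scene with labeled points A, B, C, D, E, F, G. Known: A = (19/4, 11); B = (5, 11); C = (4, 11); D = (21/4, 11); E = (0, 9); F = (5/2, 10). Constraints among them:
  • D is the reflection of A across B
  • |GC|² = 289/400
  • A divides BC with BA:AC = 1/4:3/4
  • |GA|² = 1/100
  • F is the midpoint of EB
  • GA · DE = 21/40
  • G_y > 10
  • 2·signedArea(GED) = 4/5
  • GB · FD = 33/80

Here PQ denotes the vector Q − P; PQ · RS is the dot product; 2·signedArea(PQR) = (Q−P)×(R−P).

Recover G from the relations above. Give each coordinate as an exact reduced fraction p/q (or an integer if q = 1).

G = (97/20, 11)

1. G_x = 97/20  [GB · FD = 33/80 ∩ 2·signedArea(GED) = 4/5]
2. G_y = 11  [GB · FD = 33/80 ∩ 2·signedArea(GED) = 4/5]
   → G = (97/20, 11)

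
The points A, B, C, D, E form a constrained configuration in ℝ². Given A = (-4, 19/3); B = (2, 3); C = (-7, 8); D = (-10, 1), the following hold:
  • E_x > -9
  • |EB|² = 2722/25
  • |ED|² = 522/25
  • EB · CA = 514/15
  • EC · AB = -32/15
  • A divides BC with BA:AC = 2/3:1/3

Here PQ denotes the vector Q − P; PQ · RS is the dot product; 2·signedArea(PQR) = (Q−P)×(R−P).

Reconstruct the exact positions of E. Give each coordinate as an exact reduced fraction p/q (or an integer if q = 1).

1. E_x = -41/5  [line -6·x + 10/3·y + -998/15 = 0 ∩ |ED|² = 522/25]
2. E_y = 26/5  [line -6·x + 10/3·y + -998/15 = 0 ∩ |ED|² = 522/25]
   → E = (-41/5, 26/5)

E = (-41/5, 26/5)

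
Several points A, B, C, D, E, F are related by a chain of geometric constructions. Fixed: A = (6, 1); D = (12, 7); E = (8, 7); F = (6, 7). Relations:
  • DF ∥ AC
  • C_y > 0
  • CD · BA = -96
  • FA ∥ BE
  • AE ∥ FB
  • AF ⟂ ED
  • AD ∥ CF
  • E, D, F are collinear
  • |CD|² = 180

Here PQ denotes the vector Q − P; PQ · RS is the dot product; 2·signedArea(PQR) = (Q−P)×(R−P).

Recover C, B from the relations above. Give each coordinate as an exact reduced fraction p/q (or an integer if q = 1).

B = (8, 13)
C = (0, 1)

1. C_x = 0  [AD ∥ CF ∩ DF ∥ AC]
2. C_y = 1  [AD ∥ CF ∩ DF ∥ AC]
   → C = (0, 1)
3. B_x = 8  [FA ∥ BE ∩ AE ∥ FB]
4. B_y = 13  [FA ∥ BE ∩ AE ∥ FB]
   → B = (8, 13)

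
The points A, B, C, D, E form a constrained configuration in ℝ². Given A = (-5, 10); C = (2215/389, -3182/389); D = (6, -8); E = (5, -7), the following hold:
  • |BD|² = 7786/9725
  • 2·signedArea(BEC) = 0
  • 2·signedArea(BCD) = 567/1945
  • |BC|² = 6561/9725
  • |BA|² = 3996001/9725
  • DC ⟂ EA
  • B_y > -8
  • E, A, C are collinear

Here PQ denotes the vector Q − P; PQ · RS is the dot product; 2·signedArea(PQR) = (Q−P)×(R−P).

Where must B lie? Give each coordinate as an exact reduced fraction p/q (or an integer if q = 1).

1. B_x = 2053/389  [2·signedArea(BEC) = 0 ∩ 2·signedArea(BCD) = 567/1945]
2. B_y = -14533/1945  [2·signedArea(BEC) = 0 ∩ 2·signedArea(BCD) = 567/1945]
   → B = (2053/389, -14533/1945)

B = (2053/389, -14533/1945)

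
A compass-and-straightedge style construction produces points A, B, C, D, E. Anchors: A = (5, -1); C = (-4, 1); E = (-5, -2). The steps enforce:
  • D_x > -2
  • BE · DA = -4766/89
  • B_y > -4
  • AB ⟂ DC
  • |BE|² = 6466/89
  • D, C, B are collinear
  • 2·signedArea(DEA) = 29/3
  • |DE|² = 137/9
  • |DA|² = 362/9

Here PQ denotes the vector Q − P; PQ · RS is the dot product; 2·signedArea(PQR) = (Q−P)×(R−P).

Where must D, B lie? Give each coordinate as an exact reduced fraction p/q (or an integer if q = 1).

B = (300/89, -321/89)
D = (-4/3, -2/3)

1. D_x = -4/3  [line -1·x + 10·y + 16/3 = 0 ∩ |DE|² = 137/9]
2. D_y = -2/3  [line -1·x + 10·y + 16/3 = 0 ∩ |DE|² = 137/9]
   → D = (-4/3, -2/3)
3. B_x = 300/89  [D, C, B are collinear ∩ AB ⟂ DC]
4. B_y = -321/89  [D, C, B are collinear ∩ AB ⟂ DC]
   → B = (300/89, -321/89)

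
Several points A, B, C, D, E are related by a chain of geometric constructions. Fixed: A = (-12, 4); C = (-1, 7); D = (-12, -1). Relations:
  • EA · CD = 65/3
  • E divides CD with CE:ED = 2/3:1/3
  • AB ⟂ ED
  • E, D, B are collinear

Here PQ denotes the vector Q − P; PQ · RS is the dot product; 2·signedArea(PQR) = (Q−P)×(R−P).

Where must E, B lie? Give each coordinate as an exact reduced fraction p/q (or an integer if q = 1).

B = (-356/37, 27/37)
E = (-25/3, 5/3)

1. E_x = -25/3  [E divides CD with CE:ED = 2/3:1/3]
2. E_y = 5/3  [E divides CD with CE:ED = 2/3:1/3]
   → E = (-25/3, 5/3)
3. B_x = -356/37  [E, D, B are collinear ∩ AB ⟂ ED]
4. B_y = 27/37  [E, D, B are collinear ∩ AB ⟂ ED]
   → B = (-356/37, 27/37)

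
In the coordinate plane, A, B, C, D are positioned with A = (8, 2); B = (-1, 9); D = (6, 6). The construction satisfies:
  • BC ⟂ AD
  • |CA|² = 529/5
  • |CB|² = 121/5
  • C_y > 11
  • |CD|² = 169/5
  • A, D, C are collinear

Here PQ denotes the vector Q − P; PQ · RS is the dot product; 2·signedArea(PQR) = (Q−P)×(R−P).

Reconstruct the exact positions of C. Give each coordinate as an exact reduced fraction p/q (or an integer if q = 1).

1. C_x = 17/5  [A, D, C are collinear ∩ BC ⟂ AD]
2. C_y = 56/5  [A, D, C are collinear ∩ BC ⟂ AD]
   → C = (17/5, 56/5)

C = (17/5, 56/5)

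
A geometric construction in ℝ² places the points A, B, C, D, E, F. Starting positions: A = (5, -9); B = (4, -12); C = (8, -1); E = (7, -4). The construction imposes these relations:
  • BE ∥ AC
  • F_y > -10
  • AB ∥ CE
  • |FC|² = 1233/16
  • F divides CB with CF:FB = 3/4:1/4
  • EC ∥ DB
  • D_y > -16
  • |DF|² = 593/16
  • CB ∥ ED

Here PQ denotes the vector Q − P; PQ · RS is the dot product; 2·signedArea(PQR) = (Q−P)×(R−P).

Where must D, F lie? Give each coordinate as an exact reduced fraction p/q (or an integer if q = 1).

1. D_x = 3  [EC ∥ DB ∩ CB ∥ ED]
2. D_y = -15  [EC ∥ DB ∩ CB ∥ ED]
   → D = (3, -15)
3. F_x = 5  [F divides CB with CF:FB = 3/4:1/4]
4. F_y = -37/4  [F divides CB with CF:FB = 3/4:1/4]
   → F = (5, -37/4)

D = (3, -15)
F = (5, -37/4)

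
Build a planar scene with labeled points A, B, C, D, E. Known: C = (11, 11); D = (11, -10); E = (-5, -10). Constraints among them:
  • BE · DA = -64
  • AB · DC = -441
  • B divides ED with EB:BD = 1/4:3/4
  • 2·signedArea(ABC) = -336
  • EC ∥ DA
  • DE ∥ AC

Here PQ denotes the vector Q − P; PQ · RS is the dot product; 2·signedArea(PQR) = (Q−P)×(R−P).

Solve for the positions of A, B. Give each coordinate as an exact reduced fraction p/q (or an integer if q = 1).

A = (27, 11)
B = (-1, -10)

1. A_x = 27  [DE ∥ AC ∩ EC ∥ DA]
2. A_y = 11  [DE ∥ AC ∩ EC ∥ DA]
   → A = (27, 11)
3. B_x = -1  [B divides ED with EB:BD = 1/4:3/4]
4. B_y = -10  [B divides ED with EB:BD = 1/4:3/4]
   → B = (-1, -10)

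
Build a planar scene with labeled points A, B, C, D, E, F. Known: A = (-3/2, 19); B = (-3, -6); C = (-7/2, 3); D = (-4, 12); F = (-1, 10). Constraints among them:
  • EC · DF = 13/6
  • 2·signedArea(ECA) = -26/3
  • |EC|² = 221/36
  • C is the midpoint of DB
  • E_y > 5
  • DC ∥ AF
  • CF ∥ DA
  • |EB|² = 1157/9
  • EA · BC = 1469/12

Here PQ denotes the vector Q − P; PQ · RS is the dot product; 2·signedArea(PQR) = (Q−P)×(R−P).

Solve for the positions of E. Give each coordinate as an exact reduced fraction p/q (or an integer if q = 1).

E = (-8/3, 16/3)

1. E_x = -8/3  [EC · DF = 13/6 ∩ EA · BC = 1469/12]
2. E_y = 16/3  [EC · DF = 13/6 ∩ EA · BC = 1469/12]
   → E = (-8/3, 16/3)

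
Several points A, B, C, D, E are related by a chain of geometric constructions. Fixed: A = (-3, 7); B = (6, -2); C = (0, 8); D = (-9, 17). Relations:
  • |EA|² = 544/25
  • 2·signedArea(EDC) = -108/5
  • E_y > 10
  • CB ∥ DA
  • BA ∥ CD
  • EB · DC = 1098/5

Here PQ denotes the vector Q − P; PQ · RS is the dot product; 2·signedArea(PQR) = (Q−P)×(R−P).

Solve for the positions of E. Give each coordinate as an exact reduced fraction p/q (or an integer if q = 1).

1. E_x = -27/5  [2·signedArea(EDC) = -108/5 ∩ EB · DC = 1098/5]
2. E_y = 11  [2·signedArea(EDC) = -108/5 ∩ EB · DC = 1098/5]
   → E = (-27/5, 11)

E = (-27/5, 11)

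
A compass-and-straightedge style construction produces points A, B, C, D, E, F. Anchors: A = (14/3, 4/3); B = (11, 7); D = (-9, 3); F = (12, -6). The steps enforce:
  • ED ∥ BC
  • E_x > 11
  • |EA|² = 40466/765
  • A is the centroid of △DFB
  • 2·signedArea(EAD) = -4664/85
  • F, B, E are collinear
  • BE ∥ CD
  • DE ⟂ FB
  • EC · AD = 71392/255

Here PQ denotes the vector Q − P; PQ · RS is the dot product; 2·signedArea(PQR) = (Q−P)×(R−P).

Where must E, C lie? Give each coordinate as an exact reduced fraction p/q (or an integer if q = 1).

C = (-781/85, 463/85)
E = (951/85, 387/85)

1. E_x = 951/85  [F, B, E are collinear ∩ DE ⟂ FB]
2. E_y = 387/85  [F, B, E are collinear ∩ DE ⟂ FB]
   → E = (951/85, 387/85)
3. C_x = -781/85  [BE ∥ CD ∩ ED ∥ BC]
4. C_y = 463/85  [BE ∥ CD ∩ ED ∥ BC]
   → C = (-781/85, 463/85)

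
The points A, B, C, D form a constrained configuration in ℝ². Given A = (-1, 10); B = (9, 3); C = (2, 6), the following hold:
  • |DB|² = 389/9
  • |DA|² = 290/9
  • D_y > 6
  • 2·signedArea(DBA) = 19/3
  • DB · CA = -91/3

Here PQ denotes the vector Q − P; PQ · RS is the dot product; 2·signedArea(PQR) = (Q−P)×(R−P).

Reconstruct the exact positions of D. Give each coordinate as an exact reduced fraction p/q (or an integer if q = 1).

D = (10/3, 19/3)

1. D_x = 10/3  [DB · CA = -91/3 ∩ 2·signedArea(DBA) = 19/3]
2. D_y = 19/3  [DB · CA = -91/3 ∩ 2·signedArea(DBA) = 19/3]
   → D = (10/3, 19/3)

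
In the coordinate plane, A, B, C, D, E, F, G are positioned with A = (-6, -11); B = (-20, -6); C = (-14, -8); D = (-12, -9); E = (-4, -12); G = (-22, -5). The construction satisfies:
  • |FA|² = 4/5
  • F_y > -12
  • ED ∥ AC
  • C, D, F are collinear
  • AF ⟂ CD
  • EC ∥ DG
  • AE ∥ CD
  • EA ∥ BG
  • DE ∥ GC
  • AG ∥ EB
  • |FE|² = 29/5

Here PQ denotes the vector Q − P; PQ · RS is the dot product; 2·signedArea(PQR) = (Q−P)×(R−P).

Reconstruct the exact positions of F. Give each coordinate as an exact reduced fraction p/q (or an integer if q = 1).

F = (-32/5, -59/5)

1. F_x = -32/5  [C, D, F are collinear ∩ AF ⟂ CD]
2. F_y = -59/5  [C, D, F are collinear ∩ AF ⟂ CD]
   → F = (-32/5, -59/5)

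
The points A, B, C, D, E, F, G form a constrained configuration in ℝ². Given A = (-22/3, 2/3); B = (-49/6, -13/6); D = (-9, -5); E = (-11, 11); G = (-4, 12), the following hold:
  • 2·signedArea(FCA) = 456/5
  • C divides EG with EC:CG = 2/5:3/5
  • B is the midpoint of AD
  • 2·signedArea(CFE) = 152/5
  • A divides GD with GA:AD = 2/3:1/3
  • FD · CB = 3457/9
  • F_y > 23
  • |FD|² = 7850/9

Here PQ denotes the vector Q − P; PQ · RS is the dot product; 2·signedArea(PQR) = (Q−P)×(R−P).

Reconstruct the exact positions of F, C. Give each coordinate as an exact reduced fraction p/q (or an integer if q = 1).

C = (-41/5, 57/5)
F = (-2/3, 70/3)

1. C_x = -41/5  [C divides EG with EC:CG = 2/5:3/5]
2. C_y = 57/5  [C divides EG with EC:CG = 2/5:3/5]
   → C = (-41/5, 57/5)
3. F_x = -2/3  [2·signedArea(FCA) = 456/5 ∩ FD · CB = 3457/9]
4. F_y = 70/3  [2·signedArea(FCA) = 456/5 ∩ FD · CB = 3457/9]
   → F = (-2/3, 70/3)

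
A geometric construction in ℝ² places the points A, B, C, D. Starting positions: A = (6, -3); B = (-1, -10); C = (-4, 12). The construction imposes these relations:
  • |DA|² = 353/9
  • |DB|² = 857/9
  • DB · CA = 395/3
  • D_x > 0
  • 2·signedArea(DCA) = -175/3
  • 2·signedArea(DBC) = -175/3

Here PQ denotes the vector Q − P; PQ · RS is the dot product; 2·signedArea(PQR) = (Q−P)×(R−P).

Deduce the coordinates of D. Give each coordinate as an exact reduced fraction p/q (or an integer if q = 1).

1. D_x = 1/3  [2·signedArea(DCA) = -175/3 ∩ DB · CA = 395/3]
2. D_y = -1/3  [2·signedArea(DCA) = -175/3 ∩ DB · CA = 395/3]
   → D = (1/3, -1/3)

D = (1/3, -1/3)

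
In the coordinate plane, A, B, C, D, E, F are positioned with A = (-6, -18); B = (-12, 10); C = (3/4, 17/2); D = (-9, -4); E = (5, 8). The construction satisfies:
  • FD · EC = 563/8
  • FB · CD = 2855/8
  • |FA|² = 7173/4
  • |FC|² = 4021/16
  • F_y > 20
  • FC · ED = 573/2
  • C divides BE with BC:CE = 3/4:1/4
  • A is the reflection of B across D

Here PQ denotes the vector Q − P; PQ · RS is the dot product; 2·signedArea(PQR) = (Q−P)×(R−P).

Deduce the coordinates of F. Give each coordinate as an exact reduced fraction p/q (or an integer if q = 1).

F = (21/2, 21)

1. F_x = 21/2  [FD · EC = 563/8 ∩ FC · ED = 573/2]
2. F_y = 21  [FD · EC = 563/8 ∩ FC · ED = 573/2]
   → F = (21/2, 21)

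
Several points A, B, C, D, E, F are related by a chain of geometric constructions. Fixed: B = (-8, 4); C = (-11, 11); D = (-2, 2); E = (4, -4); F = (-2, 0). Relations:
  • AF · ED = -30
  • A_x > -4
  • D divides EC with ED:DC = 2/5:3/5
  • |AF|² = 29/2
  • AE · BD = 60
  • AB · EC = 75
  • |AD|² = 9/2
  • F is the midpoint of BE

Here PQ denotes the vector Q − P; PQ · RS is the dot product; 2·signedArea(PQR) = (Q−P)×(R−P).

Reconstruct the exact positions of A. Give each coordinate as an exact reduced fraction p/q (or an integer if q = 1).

A = (-7/2, 7/2)

1. A_x = -7/2  [AE · BD = 60 ∩ AF · ED = -30]
2. A_y = 7/2  [AE · BD = 60 ∩ AF · ED = -30]
   → A = (-7/2, 7/2)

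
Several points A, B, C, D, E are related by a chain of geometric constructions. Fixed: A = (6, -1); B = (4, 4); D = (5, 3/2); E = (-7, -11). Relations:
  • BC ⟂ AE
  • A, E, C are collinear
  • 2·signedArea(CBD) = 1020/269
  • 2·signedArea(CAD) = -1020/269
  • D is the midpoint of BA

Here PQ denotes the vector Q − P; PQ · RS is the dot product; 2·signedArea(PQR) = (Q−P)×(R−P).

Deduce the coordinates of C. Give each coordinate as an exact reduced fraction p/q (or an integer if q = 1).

1. C_x = 1926/269  [A, E, C are collinear ∩ BC ⟂ AE]
2. C_y = -29/269  [A, E, C are collinear ∩ BC ⟂ AE]
   → C = (1926/269, -29/269)

C = (1926/269, -29/269)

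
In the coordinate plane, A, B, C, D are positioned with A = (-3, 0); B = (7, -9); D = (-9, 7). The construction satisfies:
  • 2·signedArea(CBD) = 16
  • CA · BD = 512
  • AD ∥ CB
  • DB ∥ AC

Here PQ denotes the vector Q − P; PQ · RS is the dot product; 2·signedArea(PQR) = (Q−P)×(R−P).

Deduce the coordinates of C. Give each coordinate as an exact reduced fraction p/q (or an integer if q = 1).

1. C_x = 13  [AD ∥ CB ∩ DB ∥ AC]
2. C_y = -16  [AD ∥ CB ∩ DB ∥ AC]
   → C = (13, -16)

C = (13, -16)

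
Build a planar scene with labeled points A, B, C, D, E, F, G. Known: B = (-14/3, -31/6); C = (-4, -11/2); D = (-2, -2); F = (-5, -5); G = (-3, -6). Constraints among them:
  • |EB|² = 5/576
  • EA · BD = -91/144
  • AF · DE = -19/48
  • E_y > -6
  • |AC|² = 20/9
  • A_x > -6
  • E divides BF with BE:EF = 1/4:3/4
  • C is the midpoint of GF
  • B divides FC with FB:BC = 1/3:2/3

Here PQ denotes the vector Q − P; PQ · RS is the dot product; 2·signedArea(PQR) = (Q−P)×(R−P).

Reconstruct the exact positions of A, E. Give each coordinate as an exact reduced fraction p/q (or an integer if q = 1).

A = (-16/3, -29/6)
E = (-19/4, -41/8)

1. E_x = -19/4  [E divides BF with BE:EF = 1/4:3/4]
2. E_y = -41/8  [E divides BF with BE:EF = 1/4:3/4]
   → E = (-19/4, -41/8)
3. A_x = -16/3  [AF · DE = -19/48 ∩ EA · BD = -91/144]
4. A_y = -29/6  [AF · DE = -19/48 ∩ EA · BD = -91/144]
   → A = (-16/3, -29/6)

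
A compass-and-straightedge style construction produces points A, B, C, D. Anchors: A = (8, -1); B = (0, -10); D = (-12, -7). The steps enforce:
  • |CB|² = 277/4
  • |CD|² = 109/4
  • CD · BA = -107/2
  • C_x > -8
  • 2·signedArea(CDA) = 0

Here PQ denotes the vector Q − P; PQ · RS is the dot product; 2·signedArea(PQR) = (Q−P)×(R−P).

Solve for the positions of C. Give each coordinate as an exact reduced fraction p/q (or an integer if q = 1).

C = (-7, -11/2)

1. C_x = -7  [2·signedArea(CDA) = 0 ∩ CD · BA = -107/2]
2. C_y = -11/2  [2·signedArea(CDA) = 0 ∩ CD · BA = -107/2]
   → C = (-7, -11/2)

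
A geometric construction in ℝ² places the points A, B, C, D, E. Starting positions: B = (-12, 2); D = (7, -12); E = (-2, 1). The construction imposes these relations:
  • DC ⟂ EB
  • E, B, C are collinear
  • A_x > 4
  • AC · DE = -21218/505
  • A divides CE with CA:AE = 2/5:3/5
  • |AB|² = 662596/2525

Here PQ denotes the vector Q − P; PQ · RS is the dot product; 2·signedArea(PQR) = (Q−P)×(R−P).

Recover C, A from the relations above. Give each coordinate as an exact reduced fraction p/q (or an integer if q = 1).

1. C_x = 828/101  [E, B, C are collinear ∩ DC ⟂ EB]
2. C_y = -2/101  [E, B, C are collinear ∩ DC ⟂ EB]
   → C = (828/101, -2/101)
3. A_x = 416/101  [A divides CE with CA:AE = 2/5:3/5]
4. A_y = 196/505  [A divides CE with CA:AE = 2/5:3/5]
   → A = (416/101, 196/505)

A = (416/101, 196/505)
C = (828/101, -2/101)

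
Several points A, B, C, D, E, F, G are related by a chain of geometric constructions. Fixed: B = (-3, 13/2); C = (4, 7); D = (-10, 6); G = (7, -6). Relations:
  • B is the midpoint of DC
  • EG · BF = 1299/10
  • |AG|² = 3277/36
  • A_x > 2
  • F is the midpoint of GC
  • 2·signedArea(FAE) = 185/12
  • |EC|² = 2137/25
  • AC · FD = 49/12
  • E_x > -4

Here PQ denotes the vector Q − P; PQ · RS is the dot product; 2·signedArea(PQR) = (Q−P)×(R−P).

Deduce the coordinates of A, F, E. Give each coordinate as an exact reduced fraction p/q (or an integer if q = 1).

1. F_x = 11/2  [F is the midpoint of GC]
2. F_y = 1/2  [F is the midpoint of GC]
   → F = (11/2, 1/2)
3. A_x = 8/3  [line 31/2·x + -11/2·y + -331/12 = 0 ∩ |AG|² = 3277/36]
4. A_y = 5/2  [line 31/2·x + -11/2·y + -331/12 = 0 ∩ |AG|² = 3277/36]
   → A = (8/3, 5/2)
5. E_x = -16/5  [EG · BF = 1299/10 ∩ 2·signedArea(FAE) = 185/12]
6. E_y = 6/5  [EG · BF = 1299/10 ∩ 2·signedArea(FAE) = 185/12]
   → E = (-16/5, 6/5)

A = (8/3, 5/2)
E = (-16/5, 6/5)
F = (11/2, 1/2)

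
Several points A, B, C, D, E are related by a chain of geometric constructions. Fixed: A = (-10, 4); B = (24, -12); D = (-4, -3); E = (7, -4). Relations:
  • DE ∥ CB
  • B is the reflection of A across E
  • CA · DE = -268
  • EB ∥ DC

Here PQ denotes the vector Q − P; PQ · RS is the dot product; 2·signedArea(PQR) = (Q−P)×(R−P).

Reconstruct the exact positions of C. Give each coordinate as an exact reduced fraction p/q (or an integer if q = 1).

C = (13, -11)

1. C_x = 13  [DE ∥ CB ∩ EB ∥ DC]
2. C_y = -11  [DE ∥ CB ∩ EB ∥ DC]
   → C = (13, -11)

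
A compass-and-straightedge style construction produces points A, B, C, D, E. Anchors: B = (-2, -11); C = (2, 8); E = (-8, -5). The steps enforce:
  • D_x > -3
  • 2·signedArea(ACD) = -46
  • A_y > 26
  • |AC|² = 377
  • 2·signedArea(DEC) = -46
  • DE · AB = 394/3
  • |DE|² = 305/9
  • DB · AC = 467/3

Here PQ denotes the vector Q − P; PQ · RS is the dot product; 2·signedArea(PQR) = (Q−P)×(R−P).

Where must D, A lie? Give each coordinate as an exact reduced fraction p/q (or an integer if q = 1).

A = (6, 27)
D = (-8/3, -8/3)

1. D_x = -8/3  [line -13·x + 10·y + -8 = 0 ∩ |DE|² = 305/9]
2. D_y = -8/3  [line -13·x + 10·y + -8 = 0 ∩ |DE|² = 305/9]
   → D = (-8/3, -8/3)
3. A_x = 6  [DE · AB = 394/3 ∩ 2·signedArea(ACD) = -46]
4. A_y = 27  [DE · AB = 394/3 ∩ 2·signedArea(ACD) = -46]
   → A = (6, 27)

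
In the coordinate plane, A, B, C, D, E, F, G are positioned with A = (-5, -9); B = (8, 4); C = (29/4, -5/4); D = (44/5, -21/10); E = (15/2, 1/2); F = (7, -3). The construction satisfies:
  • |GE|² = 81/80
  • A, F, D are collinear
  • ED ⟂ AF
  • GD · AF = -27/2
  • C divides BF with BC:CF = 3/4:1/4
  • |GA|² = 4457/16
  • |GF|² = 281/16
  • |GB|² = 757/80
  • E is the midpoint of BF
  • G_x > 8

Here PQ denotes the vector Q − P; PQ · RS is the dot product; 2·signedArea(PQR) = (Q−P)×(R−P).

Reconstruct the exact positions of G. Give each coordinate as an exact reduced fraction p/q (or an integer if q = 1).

G = (42/5, 19/20)

1. G_x = 42/5  [line -12·x + -6·y + 213/2 = 0 ∩ |GE|² = 81/80]
2. G_y = 19/20  [line -12·x + -6·y + 213/2 = 0 ∩ |GE|² = 81/80]
   → G = (42/5, 19/20)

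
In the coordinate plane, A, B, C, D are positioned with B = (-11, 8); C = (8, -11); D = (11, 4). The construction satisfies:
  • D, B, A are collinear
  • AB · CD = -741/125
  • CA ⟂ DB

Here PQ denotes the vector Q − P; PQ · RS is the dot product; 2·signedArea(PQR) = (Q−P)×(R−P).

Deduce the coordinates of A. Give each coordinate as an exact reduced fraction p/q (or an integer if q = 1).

A = (1342/125, 506/125)

1. A_x = 1342/125  [D, B, A are collinear ∩ CA ⟂ DB]
2. A_y = 506/125  [D, B, A are collinear ∩ CA ⟂ DB]
   → A = (1342/125, 506/125)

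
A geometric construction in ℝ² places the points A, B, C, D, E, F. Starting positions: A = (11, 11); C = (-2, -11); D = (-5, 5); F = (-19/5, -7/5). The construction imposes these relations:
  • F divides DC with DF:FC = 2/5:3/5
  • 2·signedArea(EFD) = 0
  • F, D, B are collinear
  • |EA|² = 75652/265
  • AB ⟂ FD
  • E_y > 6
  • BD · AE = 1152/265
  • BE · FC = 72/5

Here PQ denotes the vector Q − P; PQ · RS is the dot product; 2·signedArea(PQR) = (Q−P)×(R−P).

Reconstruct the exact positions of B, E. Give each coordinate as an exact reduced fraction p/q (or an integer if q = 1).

1. B_x = -1469/265  [F, D, B are collinear ∩ AB ⟂ FD]
2. B_y = 2093/265  [F, D, B are collinear ∩ AB ⟂ FD]
   → B = (-1469/265, 2093/265)
3. E_x = -1397/265  [2·signedArea(EFD) = 0 ∩ BD · AE = 1152/265]
4. E_y = 1709/265  [2·signedArea(EFD) = 0 ∩ BD · AE = 1152/265]
   → E = (-1397/265, 1709/265)

B = (-1469/265, 2093/265)
E = (-1397/265, 1709/265)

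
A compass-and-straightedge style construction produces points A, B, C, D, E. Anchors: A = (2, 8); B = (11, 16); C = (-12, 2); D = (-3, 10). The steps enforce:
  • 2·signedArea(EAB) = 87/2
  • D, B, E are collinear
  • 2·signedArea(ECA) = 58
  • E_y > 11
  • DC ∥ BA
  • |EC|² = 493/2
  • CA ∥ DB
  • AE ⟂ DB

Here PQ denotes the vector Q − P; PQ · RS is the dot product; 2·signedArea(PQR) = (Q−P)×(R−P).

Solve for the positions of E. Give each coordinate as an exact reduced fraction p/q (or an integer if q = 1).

E = (1/2, 23/2)

1. E_x = 1/2  [D, B, E are collinear ∩ AE ⟂ DB]
2. E_y = 23/2  [D, B, E are collinear ∩ AE ⟂ DB]
   → E = (1/2, 23/2)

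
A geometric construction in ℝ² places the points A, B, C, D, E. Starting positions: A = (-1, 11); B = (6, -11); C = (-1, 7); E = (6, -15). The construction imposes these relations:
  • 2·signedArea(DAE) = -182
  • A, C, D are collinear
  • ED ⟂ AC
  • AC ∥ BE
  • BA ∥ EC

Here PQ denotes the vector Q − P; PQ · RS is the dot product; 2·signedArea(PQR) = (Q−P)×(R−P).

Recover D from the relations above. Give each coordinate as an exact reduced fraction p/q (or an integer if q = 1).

D = (-1, -15)

1. D_x = -1  [A, C, D are collinear ∩ ED ⟂ AC]
2. D_y = -15  [A, C, D are collinear ∩ ED ⟂ AC]
   → D = (-1, -15)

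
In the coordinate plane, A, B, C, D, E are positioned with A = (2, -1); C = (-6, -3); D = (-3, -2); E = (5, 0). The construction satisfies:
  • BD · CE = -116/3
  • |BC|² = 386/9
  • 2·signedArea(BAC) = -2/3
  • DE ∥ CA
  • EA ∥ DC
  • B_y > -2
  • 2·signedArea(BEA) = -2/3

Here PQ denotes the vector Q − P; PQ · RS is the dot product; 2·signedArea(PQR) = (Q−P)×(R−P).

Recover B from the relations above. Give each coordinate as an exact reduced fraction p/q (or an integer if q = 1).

B = (1/3, -4/3)

1. B_x = 1/3  [2·signedArea(BEA) = -2/3 ∩ 2·signedArea(BAC) = -2/3]
2. B_y = -4/3  [2·signedArea(BEA) = -2/3 ∩ 2·signedArea(BAC) = -2/3]
   → B = (1/3, -4/3)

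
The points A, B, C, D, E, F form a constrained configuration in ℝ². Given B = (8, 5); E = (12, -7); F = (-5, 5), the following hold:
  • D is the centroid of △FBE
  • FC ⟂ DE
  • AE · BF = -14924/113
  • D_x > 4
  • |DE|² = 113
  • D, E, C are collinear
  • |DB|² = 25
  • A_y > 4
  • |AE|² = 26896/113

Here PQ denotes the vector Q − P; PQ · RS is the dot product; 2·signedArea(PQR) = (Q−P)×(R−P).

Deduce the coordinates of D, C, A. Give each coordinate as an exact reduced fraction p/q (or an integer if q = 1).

A = (208/113, 521/113)
C = (-149/113, 929/113)
D = (5, 1)

1. D_x = 5  [D is the centroid of △FBE]
2. D_y = 1  [D is the centroid of △FBE]
   → D = (5, 1)
3. C_x = -149/113  [D, E, C are collinear ∩ FC ⟂ DE]
4. C_y = 929/113  [D, E, C are collinear ∩ FC ⟂ DE]
   → C = (-149/113, 929/113)
5. A_x = 208/113  [AE · BF = -14924/113]
6. A_y = 521/113  [|AE|² = 26896/113]
   → A = (208/113, 521/113)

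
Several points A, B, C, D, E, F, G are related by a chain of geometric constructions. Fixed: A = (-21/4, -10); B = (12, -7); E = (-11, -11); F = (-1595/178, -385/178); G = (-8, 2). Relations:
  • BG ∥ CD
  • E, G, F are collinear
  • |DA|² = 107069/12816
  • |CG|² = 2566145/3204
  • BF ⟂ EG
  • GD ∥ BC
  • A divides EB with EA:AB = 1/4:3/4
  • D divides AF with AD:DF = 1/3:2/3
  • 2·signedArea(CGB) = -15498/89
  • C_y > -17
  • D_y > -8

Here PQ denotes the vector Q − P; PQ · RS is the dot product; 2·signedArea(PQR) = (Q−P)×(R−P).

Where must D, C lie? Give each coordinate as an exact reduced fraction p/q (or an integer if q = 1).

1. D_x = -1732/267  [D divides AF with AD:DF = 1/3:2/3]
2. D_y = -1315/178  [D divides AF with AD:DF = 1/3:2/3]
   → D = (-1732/267, -1315/178)
3. C_x = 3608/267  [BG ∥ CD ∩ GD ∥ BC]
4. C_y = -2917/178  [BG ∥ CD ∩ GD ∥ BC]
   → C = (3608/267, -2917/178)

C = (3608/267, -2917/178)
D = (-1732/267, -1315/178)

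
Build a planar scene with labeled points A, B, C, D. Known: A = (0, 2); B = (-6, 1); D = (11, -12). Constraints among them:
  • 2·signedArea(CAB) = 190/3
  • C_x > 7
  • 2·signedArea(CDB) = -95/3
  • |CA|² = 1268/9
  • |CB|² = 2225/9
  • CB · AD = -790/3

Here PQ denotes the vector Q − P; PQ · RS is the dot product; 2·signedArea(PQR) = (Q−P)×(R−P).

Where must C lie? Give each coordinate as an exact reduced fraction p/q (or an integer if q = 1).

1. C_x = 22/3  [2·signedArea(CDB) = -95/3 ∩ 2·signedArea(CAB) = 190/3]
2. C_y = -22/3  [2·signedArea(CDB) = -95/3 ∩ 2·signedArea(CAB) = 190/3]
   → C = (22/3, -22/3)

C = (22/3, -22/3)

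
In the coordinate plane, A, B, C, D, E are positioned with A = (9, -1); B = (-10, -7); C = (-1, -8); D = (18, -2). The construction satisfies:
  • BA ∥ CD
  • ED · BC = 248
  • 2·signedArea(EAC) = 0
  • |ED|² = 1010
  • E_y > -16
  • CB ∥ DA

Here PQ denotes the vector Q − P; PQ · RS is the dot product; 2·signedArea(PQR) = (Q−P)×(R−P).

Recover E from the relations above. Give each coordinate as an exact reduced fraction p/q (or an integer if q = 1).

E = (-11, -15)

1. E_x = -11  [2·signedArea(EAC) = 0 ∩ ED · BC = 248]
2. E_y = -15  [2·signedArea(EAC) = 0 ∩ ED · BC = 248]
   → E = (-11, -15)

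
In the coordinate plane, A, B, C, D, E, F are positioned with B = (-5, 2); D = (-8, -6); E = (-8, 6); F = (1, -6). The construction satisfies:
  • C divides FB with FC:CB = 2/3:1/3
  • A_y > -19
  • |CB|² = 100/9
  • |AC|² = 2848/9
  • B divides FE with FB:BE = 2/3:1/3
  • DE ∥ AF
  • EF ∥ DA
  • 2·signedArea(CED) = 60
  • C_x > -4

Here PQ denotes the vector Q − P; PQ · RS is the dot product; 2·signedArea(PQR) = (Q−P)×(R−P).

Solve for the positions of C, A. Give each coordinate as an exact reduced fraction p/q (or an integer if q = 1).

1. C_x = -3  [C divides FB with FC:CB = 2/3:1/3]
2. C_y = -2/3  [C divides FB with FC:CB = 2/3:1/3]
   → C = (-3, -2/3)
3. A_x = 1  [DE ∥ AF ∩ EF ∥ DA]
4. A_y = -18  [DE ∥ AF ∩ EF ∥ DA]
   → A = (1, -18)

A = (1, -18)
C = (-3, -2/3)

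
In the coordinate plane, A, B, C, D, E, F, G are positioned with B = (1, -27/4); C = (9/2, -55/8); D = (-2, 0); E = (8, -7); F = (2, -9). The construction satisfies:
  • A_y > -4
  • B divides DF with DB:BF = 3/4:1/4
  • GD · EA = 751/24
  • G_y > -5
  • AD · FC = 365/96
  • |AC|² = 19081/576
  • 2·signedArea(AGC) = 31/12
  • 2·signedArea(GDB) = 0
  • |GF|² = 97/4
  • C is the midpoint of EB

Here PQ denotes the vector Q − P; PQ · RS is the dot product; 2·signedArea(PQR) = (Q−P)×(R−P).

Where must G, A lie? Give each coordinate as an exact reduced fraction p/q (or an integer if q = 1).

1. G_x = 0  [line 27/4·x + 3·y + 27/2 = 0 ∩ |GF|² = 97/4]
2. G_y = -9/2  [line 27/4·x + 3·y + 27/2 = 0 ∩ |GF|² = 97/4]
   → G = (0, -9/2)
3. A_x = -1/3  [AD · FC = 365/96 ∩ 2·signedArea(AGC) = 31/12]
4. A_y = -15/4  [AD · FC = 365/96 ∩ 2·signedArea(AGC) = 31/12]
   → A = (-1/3, -15/4)

A = (-1/3, -15/4)
G = (0, -9/2)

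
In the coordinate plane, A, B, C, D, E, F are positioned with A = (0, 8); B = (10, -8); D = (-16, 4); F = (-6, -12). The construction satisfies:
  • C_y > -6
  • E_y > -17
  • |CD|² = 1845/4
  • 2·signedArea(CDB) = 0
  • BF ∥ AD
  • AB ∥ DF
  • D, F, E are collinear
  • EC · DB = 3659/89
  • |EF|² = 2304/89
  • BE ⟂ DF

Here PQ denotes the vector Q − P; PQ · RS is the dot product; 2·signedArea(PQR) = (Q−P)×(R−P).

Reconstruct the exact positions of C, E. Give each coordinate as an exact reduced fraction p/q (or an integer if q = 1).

C = (7/2, -5)
E = (-294/89, -1452/89)

1. E_x = -294/89  [D, F, E are collinear ∩ BE ⟂ DF]
2. E_y = -1452/89  [D, F, E are collinear ∩ BE ⟂ DF]
   → E = (-294/89, -1452/89)
3. C_x = 7/2  [2·signedArea(CDB) = 0 ∩ EC · DB = 3659/89]
4. C_y = -5  [2·signedArea(CDB) = 0 ∩ EC · DB = 3659/89]
   → C = (7/2, -5)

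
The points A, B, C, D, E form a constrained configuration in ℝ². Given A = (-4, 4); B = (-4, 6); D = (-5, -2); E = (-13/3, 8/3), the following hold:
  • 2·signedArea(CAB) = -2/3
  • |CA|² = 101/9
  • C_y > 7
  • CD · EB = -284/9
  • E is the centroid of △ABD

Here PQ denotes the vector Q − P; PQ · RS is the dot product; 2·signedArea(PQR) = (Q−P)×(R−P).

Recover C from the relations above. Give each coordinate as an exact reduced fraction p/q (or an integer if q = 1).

C = (-11/3, 22/3)

1. C_x = -11/3  [2·signedArea(CAB) = -2/3 ∩ CD · EB = -284/9]
2. C_y = 22/3  [2·signedArea(CAB) = -2/3 ∩ CD · EB = -284/9]
   → C = (-11/3, 22/3)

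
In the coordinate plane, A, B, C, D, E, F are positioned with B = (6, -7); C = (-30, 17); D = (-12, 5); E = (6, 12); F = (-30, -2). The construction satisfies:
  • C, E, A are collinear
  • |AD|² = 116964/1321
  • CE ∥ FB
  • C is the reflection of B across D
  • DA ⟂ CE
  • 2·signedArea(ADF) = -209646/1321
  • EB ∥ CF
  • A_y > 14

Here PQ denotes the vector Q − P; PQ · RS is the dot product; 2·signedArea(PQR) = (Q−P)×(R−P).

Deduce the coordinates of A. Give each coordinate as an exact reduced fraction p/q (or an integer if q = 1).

A = (-14142/1321, 18917/1321)

1. A_x = -14142/1321  [C, E, A are collinear ∩ DA ⟂ CE]
2. A_y = 18917/1321  [C, E, A are collinear ∩ DA ⟂ CE]
   → A = (-14142/1321, 18917/1321)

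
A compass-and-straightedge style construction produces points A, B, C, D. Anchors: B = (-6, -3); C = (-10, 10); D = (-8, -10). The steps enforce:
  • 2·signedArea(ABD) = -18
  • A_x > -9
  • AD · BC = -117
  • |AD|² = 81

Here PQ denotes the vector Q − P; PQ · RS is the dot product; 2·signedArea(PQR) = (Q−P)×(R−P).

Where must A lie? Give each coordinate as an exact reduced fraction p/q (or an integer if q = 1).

A = (-8, -1)

1. A_x = -8  [AD · BC = -117 ∩ 2·signedArea(ABD) = -18]
2. A_y = -1  [AD · BC = -117 ∩ 2·signedArea(ABD) = -18]
   → A = (-8, -1)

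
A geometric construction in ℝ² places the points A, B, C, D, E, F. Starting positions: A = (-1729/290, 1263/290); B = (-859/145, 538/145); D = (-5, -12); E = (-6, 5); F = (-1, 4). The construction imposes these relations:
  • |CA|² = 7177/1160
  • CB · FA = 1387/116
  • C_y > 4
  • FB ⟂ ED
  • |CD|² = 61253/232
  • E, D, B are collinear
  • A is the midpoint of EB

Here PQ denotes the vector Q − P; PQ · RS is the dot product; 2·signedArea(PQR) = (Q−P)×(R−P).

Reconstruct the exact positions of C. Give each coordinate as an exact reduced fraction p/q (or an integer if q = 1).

C = (-2019/580, 2423/580)

1. C_x = -2019/580  [line 1439/290·x + -103/290·y + 10879/580 = 0 ∩ |CD|² = 61253/232]
2. C_y = 2423/580  [line 1439/290·x + -103/290·y + 10879/580 = 0 ∩ |CD|² = 61253/232]
   → C = (-2019/580, 2423/580)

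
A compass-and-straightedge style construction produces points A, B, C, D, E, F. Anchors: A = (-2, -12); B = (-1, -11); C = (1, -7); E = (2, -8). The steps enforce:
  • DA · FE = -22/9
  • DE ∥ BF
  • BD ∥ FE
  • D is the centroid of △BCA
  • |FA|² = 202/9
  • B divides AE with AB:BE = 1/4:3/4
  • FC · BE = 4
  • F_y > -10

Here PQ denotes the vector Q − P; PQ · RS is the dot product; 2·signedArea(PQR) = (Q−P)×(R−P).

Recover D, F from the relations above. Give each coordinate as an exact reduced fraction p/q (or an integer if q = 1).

D = (-2/3, -10)
F = (5/3, -9)

1. D_x = -2/3  [D is the centroid of △BCA]
2. D_y = -10  [D is the centroid of △BCA]
   → D = (-2/3, -10)
3. F_x = 5/3  [BD ∥ FE ∩ DE ∥ BF]
4. F_y = -9  [BD ∥ FE ∩ DE ∥ BF]
   → F = (5/3, -9)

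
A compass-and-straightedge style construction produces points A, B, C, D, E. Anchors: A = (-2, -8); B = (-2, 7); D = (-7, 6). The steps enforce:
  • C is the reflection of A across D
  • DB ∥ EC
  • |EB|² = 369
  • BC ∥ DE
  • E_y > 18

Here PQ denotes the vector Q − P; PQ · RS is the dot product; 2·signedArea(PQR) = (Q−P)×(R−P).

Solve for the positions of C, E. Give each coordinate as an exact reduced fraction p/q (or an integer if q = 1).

1. C_x = -12  [C is the reflection of A across D]
2. C_y = 20  [C is the reflection of A across D]
   → C = (-12, 20)
3. E_x = -17  [DB ∥ EC ∩ BC ∥ DE]
4. E_y = 19  [DB ∥ EC ∩ BC ∥ DE]
   → E = (-17, 19)

C = (-12, 20)
E = (-17, 19)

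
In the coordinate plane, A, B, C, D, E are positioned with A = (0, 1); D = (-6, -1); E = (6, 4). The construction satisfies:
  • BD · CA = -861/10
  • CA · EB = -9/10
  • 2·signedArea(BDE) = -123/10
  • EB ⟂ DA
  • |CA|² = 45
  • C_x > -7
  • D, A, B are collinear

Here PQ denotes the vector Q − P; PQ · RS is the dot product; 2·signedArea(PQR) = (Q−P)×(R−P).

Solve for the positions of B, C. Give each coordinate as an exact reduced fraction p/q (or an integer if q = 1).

1. B_x = 63/10  [D, A, B are collinear ∩ EB ⟂ DA]
2. B_y = 31/10  [D, A, B are collinear ∩ EB ⟂ DA]
   → B = (63/10, 31/10)
3. C_x = -6  [CA · EB = -9/10 ∩ BD · CA = -861/10]
4. C_y = -2  [CA · EB = -9/10 ∩ BD · CA = -861/10]
   → C = (-6, -2)

B = (63/10, 31/10)
C = (-6, -2)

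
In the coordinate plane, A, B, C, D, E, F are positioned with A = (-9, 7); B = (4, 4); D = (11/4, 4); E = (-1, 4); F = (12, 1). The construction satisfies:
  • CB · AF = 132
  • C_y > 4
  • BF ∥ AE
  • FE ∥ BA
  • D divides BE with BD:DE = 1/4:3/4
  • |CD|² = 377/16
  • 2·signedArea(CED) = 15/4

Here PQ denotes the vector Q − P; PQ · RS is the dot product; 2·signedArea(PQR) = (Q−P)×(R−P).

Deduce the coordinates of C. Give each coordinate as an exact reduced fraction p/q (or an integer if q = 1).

1. C_x = -2  [2·signedArea(CED) = 15/4 ∩ CB · AF = 132]
2. C_y = 5  [2·signedArea(CED) = 15/4 ∩ CB · AF = 132]
   → C = (-2, 5)

C = (-2, 5)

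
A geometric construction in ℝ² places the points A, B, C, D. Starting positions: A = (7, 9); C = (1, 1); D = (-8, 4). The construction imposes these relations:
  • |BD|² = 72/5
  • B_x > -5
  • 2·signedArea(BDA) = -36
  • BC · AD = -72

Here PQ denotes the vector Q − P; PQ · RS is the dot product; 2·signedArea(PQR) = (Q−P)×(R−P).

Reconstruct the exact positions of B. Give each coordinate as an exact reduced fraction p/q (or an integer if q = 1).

B = (-22/5, 14/5)

1. B_x = -22/5  [2·signedArea(BDA) = -36 ∩ BC · AD = -72]
2. B_y = 14/5  [2·signedArea(BDA) = -36 ∩ BC · AD = -72]
   → B = (-22/5, 14/5)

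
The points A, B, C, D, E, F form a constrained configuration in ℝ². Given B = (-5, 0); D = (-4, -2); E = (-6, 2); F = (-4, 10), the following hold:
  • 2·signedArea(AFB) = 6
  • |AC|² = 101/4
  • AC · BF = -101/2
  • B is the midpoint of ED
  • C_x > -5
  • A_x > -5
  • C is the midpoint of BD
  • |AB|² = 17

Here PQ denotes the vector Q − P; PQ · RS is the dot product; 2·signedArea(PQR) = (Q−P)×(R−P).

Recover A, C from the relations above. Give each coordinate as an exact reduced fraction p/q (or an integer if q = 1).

1. C_x = -9/2  [C is the midpoint of BD]
2. C_y = -1  [C is the midpoint of BD]
   → C = (-9/2, -1)
3. A_x = -4  [2·signedArea(AFB) = 6 ∩ AC · BF = -101/2]
4. A_y = 4  [2·signedArea(AFB) = 6 ∩ AC · BF = -101/2]
   → A = (-4, 4)

A = (-4, 4)
C = (-9/2, -1)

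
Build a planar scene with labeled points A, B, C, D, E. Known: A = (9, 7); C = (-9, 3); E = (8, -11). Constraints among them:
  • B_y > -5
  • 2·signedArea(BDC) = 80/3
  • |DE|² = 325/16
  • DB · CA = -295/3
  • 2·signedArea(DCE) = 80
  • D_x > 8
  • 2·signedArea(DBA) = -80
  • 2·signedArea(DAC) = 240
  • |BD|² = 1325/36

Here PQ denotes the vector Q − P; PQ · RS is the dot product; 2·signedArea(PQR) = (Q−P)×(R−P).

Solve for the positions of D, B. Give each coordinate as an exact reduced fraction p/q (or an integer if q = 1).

1. D_x = 33/4  [2·signedArea(DAC) = 240 ∩ 2·signedArea(DCE) = 80]
2. D_y = -13/2  [2·signedArea(DAC) = 240 ∩ 2·signedArea(DCE) = 80]
   → D = (33/4, -13/2)
3. B_x = 29/12  [2·signedArea(BDC) = 80/3 ∩ DB · CA = -295/3]
4. B_y = -29/6  [2·signedArea(BDC) = 80/3 ∩ DB · CA = -295/3]
   → B = (29/12, -29/6)

B = (29/12, -29/6)
D = (33/4, -13/2)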